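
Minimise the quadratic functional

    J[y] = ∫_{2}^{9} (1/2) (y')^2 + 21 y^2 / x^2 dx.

The Lagrangian is L = (1/2) (y')^2 + 21 y^2 / x^2.
Compute ∂L/∂y = 42y/x^2, ∂L/∂y' = y'.
The Euler-Lagrange equation d/dx(∂L/∂y') − ∂L/∂y = 0 reduces to
    y'' − 42/x^2 · y = 0  (x > 0).
Its general solution is
    y(x) = A x^7 + B x^(-6),
with A, B fixed by the endpoint conditions.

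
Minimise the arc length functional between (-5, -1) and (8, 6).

Arc-length functional: J[y] = ∫ sqrt(1 + (y')^2) dx.
Lagrangian L = sqrt(1 + (y')^2) has no explicit y dependence, so ∂L/∂y = 0 and the Euler-Lagrange equation gives
    d/dx( y' / sqrt(1 + (y')^2) ) = 0  ⇒  y' / sqrt(1 + (y')^2) = const.
Hence y' is constant, so y(x) is affine.
Fitting the endpoints (-5, -1) and (8, 6):
    slope m = (6 − (-1)) / (8 − (-5)) = 7/13,
    intercept c = (-1) − m·(-5) = 22/13.
Extremal: y(x) = (7/13) x + 22/13.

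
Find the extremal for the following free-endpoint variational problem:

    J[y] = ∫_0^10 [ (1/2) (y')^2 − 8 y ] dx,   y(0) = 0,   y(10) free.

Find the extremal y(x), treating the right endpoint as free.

The Lagrangian L = (1/2) (y')^2 − 8 y gives
    ∂L/∂y = −8,   ∂L/∂y' = y'.
Euler-Lagrange: d/dx(y') − (−8) = 0, i.e. y'' + 8 = 0, so
    y(x) = −(8/2) x^2 + C1 x + C2.
Fixed left endpoint y(0) = 0 ⇒ C2 = 0.
The right endpoint x = 10 is free, so the natural (transversality) condition is ∂L/∂y' |_{x=10} = 0, i.e. y'(10) = 0.
Compute y'(x) = −8 x + C1, so y'(10) = −80 + C1 = 0 ⇒ C1 = 80.
Therefore the extremal is
    y(x) = −4 x^2 + 80 x.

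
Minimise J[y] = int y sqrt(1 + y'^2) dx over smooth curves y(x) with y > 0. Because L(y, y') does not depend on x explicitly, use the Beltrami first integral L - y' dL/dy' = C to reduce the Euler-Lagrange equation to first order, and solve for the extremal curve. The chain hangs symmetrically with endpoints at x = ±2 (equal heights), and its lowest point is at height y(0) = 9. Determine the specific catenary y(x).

The Lagrangian L(y, y') = y sqrt(1 + y'^2) has no explicit x dependence, so the Beltrami identity applies:
    L − y' ∂L/∂y' = C.
Compute ∂L/∂y' = y · y' / sqrt(1 + y'^2). Then
    L − y' ∂L/∂y'
    = y sqrt(1 + y'^2) − y · y'^2 / sqrt(1 + y'^2)
    = y (1 + y'^2 − y'^2) / sqrt(1 + y'^2)
    = y / sqrt(1 + y'^2) = C.
Squaring gives y^2 = C^2 (1 + y'^2), i.e.
    y'^2 = y^2 / C^2 − 1.
Separating variables,
    dy / sqrt(y^2 − C^2) = dx / C,
and integrating gives arccosh(y / C) = (x − a)/C, so
    y(x) = C cosh((x − a)/C),
the catenary. The constants C and a are fixed by the two endpoint conditions (and, for the hanging-chain problem, the length constraint selects C).
Now fit the given data. The endpoints x = ±2 are symmetric at equal height, so the catenary is even about its minimum: a = 0 and y(x) = C cosh(x/C). The lowest point is y(0) = C cosh(0) = C, and we are told y(0) = 9, so C = 9. Therefore
    y(x) = 9 cosh(x/9),
and at the endpoints
    y(±2) = 9 cosh(2/9).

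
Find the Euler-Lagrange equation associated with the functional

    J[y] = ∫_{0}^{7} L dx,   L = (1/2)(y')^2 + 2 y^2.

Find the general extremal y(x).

The Lagrangian is L = (1/2)(y')^2 + 2 y^2.
∂L/∂y = 4y.
∂L/∂y' = y'.
The Euler-Lagrange equation d/dx(∂L/∂y') − ∂L/∂y = 0 becomes:
    y'' - 4 y = 0
General solution: y(x) = A e^(2x) + B e^(-2x), where A and B are arbitrary constants fixed by the endpoint conditions.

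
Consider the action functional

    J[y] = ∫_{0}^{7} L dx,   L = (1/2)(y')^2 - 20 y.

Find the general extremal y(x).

The Lagrangian is L = (1/2)(y')^2 - 20 y.
∂L/∂y = -20.
∂L/∂y' = y'.
The Euler-Lagrange equation d/dx(∂L/∂y') − ∂L/∂y = 0 becomes:
    y'' + 20 = 0
General solution: y(x) = -10 x^2 + A x + B, where A and B are arbitrary constants fixed by the endpoint conditions.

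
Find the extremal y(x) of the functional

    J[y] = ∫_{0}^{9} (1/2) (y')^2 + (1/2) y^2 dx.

The Lagrangian is L = (1/2) (y')^2 + (1/2) y^2.
Compute ∂L/∂y = y, ∂L/∂y' = y'.
The Euler-Lagrange equation d/dx(∂L/∂y') − ∂L/∂y = 0 reduces to
    y'' − y = 0.
Its general solution is
    y(x) = A e^x + B e^(−x),
with A, B fixed by the endpoint conditions.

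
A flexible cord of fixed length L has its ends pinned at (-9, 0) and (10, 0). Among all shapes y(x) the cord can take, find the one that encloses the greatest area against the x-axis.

Set up the augmented Lagrangian using a multiplier λ for the length constraint:
    F(y, y') = y − λ sqrt(1 + y'^2).
F has no explicit x dependence, so the Beltrami identity yields a first integral
    F − y' ∂F/∂y' = C.
Compute ∂F/∂y' = −λ y' / sqrt(1 + y'^2). Then
    y − λ sqrt(1 + y'^2) + λ y'^2 / sqrt(1 + y'^2) = C
    ⇒  y − λ / sqrt(1 + y'^2) = C.
Solving for y' and integrating gives
    (x − a)^2 + (y − b)^2 = λ^2,
a circular arc of radius λ. The constants a, b are determined by the endpoint conditions y(-9) = y(10) = 0, and λ is fixed implicitly by the length constraint
    ∫_{-9}^{10} sqrt(1 + y'^2) dx = L.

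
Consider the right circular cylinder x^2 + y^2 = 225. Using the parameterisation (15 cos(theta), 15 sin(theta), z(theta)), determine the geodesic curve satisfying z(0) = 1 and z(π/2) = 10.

Parameterise the cylinder of radius R = 15 as
    r(θ) = (15 cos θ, 15 sin θ, z(θ)).
The arc-length element is
    ds = sqrt(225 + (dz/dθ)^2) dθ,
so the Lagrangian is L = sqrt(225 + z'^2).
L depends on z' only, not on z or θ, so ∂L/∂z = 0 and
    ∂L/∂z' = z' / sqrt(225 + z'^2).
The Euler-Lagrange equation gives
    d/dθ( z' / sqrt(225 + z'^2) ) = 0,
so z' is constant. Integrating once:
    z(θ) = a θ + b,
a helix on the cylinder (a straight line when the cylinder is unrolled). The constants a, b are determined by the endpoint conditions.
With endpoint conditions z(0) = 1 and z(π/2) = 10: from z(0) = b we get b = 1, and a·π/2 + 1 = 10 gives a = 18/π, so
    z(θ) = (18/π) θ + 1.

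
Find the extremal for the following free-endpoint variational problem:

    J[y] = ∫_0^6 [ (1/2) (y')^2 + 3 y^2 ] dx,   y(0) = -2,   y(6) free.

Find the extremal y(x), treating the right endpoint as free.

The Lagrangian L = (1/2) (y')^2 + 3 y^2 gives
    ∂L/∂y = 6 y,   ∂L/∂y' = y'.
Euler-Lagrange: y'' − 6 y = 0.
With k = sqrt(6), the general solution is
    y(x) = A cosh(sqrt(6) x) + B sinh(sqrt(6) x).
Fixed left endpoint y(0) = -2 ⇒ A = -2.
The right endpoint x = 6 is free, so the natural (transversality) condition is ∂L/∂y' |_{x=6} = 0, i.e. y'(6) = 0.
Compute y'(x) = A k sinh(k x) + B k cosh(k x), so
    y'(6) = A k sinh(k·6) + B k cosh(k·6) = 0
    ⇒ B = −A tanh(k·6) = 2 tanh(sqrt(6)·6).
Therefore the extremal is
    y(x) = −2 cosh(sqrt(6) x) + 2 tanh(sqrt(6)·6) sinh(sqrt(6) x).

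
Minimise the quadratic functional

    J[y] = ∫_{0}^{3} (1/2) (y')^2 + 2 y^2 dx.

The Lagrangian is L = (1/2) (y')^2 + 2 y^2.
Compute ∂L/∂y = 4y, ∂L/∂y' = y'.
The Euler-Lagrange equation d/dx(∂L/∂y') − ∂L/∂y = 0 reduces to
    y'' − 4 y = 0.
Its general solution is
    y(x) = A e^(2x) + B e^(−2x),
with A, B fixed by the endpoint conditions.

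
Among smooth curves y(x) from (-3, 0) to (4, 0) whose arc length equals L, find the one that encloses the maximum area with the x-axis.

Set up the augmented Lagrangian using a multiplier λ for the length constraint:
    F(y, y') = y − λ sqrt(1 + y'^2).
F has no explicit x dependence, so the Beltrami identity yields a first integral
    F − y' ∂F/∂y' = C.
Compute ∂F/∂y' = −λ y' / sqrt(1 + y'^2). Then
    y − λ sqrt(1 + y'^2) + λ y'^2 / sqrt(1 + y'^2) = C
    ⇒  y − λ / sqrt(1 + y'^2) = C.
Solving for y' and integrating gives
    (x − a)^2 + (y − b)^2 = λ^2,
a circular arc of radius λ. The constants a, b are determined by the endpoint conditions y(-3) = y(4) = 0, and λ is fixed implicitly by the length constraint
    ∫_{-3}^{4} sqrt(1 + y'^2) dx = L.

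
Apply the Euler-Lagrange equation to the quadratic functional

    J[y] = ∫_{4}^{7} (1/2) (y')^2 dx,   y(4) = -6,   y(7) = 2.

The Lagrangian is L = (1/2) (y')^2.
Compute ∂L/∂y = 0, ∂L/∂y' = y'.
The Euler-Lagrange equation d/dx(∂L/∂y') − ∂L/∂y = 0 reduces to
    y'' = 0.
Its general solution is
    y(x) = A x + B,
with A, B fixed by the endpoint conditions.
Applying the endpoint conditions y(4) = -6 and y(7) = 2: solve A·4 + B = -6 and A·7 + B = 2. Subtracting gives A(7 − 4) = 2 − -6, so A = 8/3, and B = -6 − A·4 = -50/3. Therefore
    y(x) = (8/3) x - 50/3.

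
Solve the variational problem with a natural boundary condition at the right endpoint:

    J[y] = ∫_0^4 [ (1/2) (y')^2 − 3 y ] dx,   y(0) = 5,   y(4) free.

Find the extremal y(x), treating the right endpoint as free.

The Lagrangian L = (1/2) (y')^2 − 3 y gives
    ∂L/∂y = −3,   ∂L/∂y' = y'.
Euler-Lagrange: d/dx(y') − (−3) = 0, i.e. y'' + 3 = 0, so
    y(x) = −(3/2) x^2 + C1 x + C2.
Fixed left endpoint y(0) = 5 ⇒ C2 = 5.
The right endpoint x = 4 is free, so the natural (transversality) condition is ∂L/∂y' |_{x=4} = 0, i.e. y'(4) = 0.
Compute y'(x) = −3 x + C1, so y'(4) = −12 + C1 = 0 ⇒ C1 = 12.
Therefore the extremal is
    y(x) = −(3/2) x^2 + 12 x + 5.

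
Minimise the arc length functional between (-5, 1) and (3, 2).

Arc-length functional: J[y] = ∫ sqrt(1 + (y')^2) dx.
Lagrangian L = sqrt(1 + (y')^2) has no explicit y dependence, so ∂L/∂y = 0 and the Euler-Lagrange equation gives
    d/dx( y' / sqrt(1 + (y')^2) ) = 0  ⇒  y' / sqrt(1 + (y')^2) = const.
Hence y' is constant, so y(x) is affine.
Fitting the endpoints (-5, 1) and (3, 2):
    slope m = (2 − 1) / (3 − (-5)) = 1/8,
    intercept c = 1 − m·(-5) = 13/8.
Extremal: y(x) = (1/8) x + 13/8.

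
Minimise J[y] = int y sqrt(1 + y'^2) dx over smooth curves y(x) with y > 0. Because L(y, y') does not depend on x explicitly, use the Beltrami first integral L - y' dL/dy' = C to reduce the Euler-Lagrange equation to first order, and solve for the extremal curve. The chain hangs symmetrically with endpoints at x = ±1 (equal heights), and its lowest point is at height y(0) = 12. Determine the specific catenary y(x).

The Lagrangian L(y, y') = y sqrt(1 + y'^2) has no explicit x dependence, so the Beltrami identity applies:
    L − y' ∂L/∂y' = C.
Compute ∂L/∂y' = y · y' / sqrt(1 + y'^2). Then
    L − y' ∂L/∂y'
    = y sqrt(1 + y'^2) − y · y'^2 / sqrt(1 + y'^2)
    = y (1 + y'^2 − y'^2) / sqrt(1 + y'^2)
    = y / sqrt(1 + y'^2) = C.
Squaring gives y^2 = C^2 (1 + y'^2), i.e.
    y'^2 = y^2 / C^2 − 1.
Separating variables,
    dy / sqrt(y^2 − C^2) = dx / C,
and integrating gives arccosh(y / C) = (x − a)/C, so
    y(x) = C cosh((x − a)/C),
the catenary. The constants C and a are fixed by the two endpoint conditions (and, for the hanging-chain problem, the length constraint selects C).
Now fit the given data. The endpoints x = ±1 are symmetric at equal height, so the catenary is even about its minimum: a = 0 and y(x) = C cosh(x/C). The lowest point is y(0) = C cosh(0) = C, and we are told y(0) = 12, so C = 12. Therefore
    y(x) = 12 cosh(x/12),
and at the endpoints
    y(±1) = 12 cosh(1/12).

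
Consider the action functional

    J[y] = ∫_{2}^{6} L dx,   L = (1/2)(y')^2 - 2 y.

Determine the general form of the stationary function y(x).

The Lagrangian is L = (1/2)(y')^2 - 2 y.
∂L/∂y = -2.
∂L/∂y' = y'.
The Euler-Lagrange equation d/dx(∂L/∂y') − ∂L/∂y = 0 becomes:
    y'' + 2 = 0
General solution: y(x) = -x^2 + A x + B, where A and B are arbitrary constants fixed by the endpoint conditions.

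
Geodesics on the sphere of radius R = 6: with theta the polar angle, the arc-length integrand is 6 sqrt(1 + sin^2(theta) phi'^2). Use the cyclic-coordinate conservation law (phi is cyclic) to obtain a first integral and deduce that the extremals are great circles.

On the sphere of radius R = 6 with spherical coordinates (θ, φ), the induced metric is
    ds^2 = 36(dθ^2 + sin^2(θ) dφ^2).
Parameterise by θ; the arc-length functional is
    J[φ] = ∫ 6 sqrt(1 + sin^2(θ) (dφ/dθ)^2) dθ,
so L = 6 sqrt(1 + sin^2(θ) φ'^2). Compute
    ∂L/∂φ = 0  (L has no explicit φ dependence),
    ∂L/∂φ' = 6 sin^2(θ) φ' / sqrt(1 + sin^2(θ) φ'^2).
Since ∂L/∂φ = 0, the Euler-Lagrange equation
    d/dθ(∂L/∂φ') − ∂L/∂φ = 0
reduces to d/dθ(∂L/∂φ') = 0, i.e. the momentum conjugate to φ is conserved:
    6 sin^2(θ) φ' / sqrt(1 + sin^2(θ) φ'^2) = C.
The overall factor of 6 is constant, so dividing through gives Clairaut's relation sin^2(θ) φ' / sqrt(1 + sin^2(θ) φ'^2) = C' (with C' = C/6). Solving for φ' and integrating gives the great-circle family
    cot(θ) = A cos(φ − φ_0),
i.e. the intersection of the sphere with a plane through the origin. The two constants A and φ_0 (equivalently C and one phase) are fixed by the two endpoint conditions.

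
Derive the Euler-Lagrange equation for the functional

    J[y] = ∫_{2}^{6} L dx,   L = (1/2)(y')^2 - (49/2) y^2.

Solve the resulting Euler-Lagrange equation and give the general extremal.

The Lagrangian is L = (1/2)(y')^2 - (49/2) y^2.
∂L/∂y = -49y.
∂L/∂y' = y'.
The Euler-Lagrange equation d/dx(∂L/∂y') − ∂L/∂y = 0 becomes:
    y'' + 49 y = 0
General solution: y(x) = A sin(7x) + B cos(7x), where A and B are arbitrary constants fixed by the endpoint conditions.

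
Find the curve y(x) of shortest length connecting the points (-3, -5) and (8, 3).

Arc-length functional: J[y] = ∫ sqrt(1 + (y')^2) dx.
Lagrangian L = sqrt(1 + (y')^2) has no explicit y dependence, so ∂L/∂y = 0 and the Euler-Lagrange equation gives
    d/dx( y' / sqrt(1 + (y')^2) ) = 0  ⇒  y' / sqrt(1 + (y')^2) = const.
Hence y' is constant, so y(x) is affine.
Fitting the endpoints (-3, -5) and (8, 3):
    slope m = (3 − (-5)) / (8 − (-3)) = 8/11,
    intercept c = (-5) − m·(-3) = -31/11.
Extremal: y(x) = (8/11) x - 31/11.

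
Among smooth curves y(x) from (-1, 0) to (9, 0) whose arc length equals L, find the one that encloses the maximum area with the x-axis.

Set up the augmented Lagrangian using a multiplier λ for the length constraint:
    F(y, y') = y − λ sqrt(1 + y'^2).
F has no explicit x dependence, so the Beltrami identity yields a first integral
    F − y' ∂F/∂y' = C.
Compute ∂F/∂y' = −λ y' / sqrt(1 + y'^2). Then
    y − λ sqrt(1 + y'^2) + λ y'^2 / sqrt(1 + y'^2) = C
    ⇒  y − λ / sqrt(1 + y'^2) = C.
Solving for y' and integrating gives
    (x − a)^2 + (y − b)^2 = λ^2,
a circular arc of radius λ. The constants a, b are determined by the endpoint conditions y(-1) = y(9) = 0, and λ is fixed implicitly by the length constraint
    ∫_{-1}^{9} sqrt(1 + y'^2) dx = L.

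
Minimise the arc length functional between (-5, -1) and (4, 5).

Arc-length functional: J[y] = ∫ sqrt(1 + (y')^2) dx.
Lagrangian L = sqrt(1 + (y')^2) has no explicit y dependence, so ∂L/∂y = 0 and the Euler-Lagrange equation gives
    d/dx( y' / sqrt(1 + (y')^2) ) = 0  ⇒  y' / sqrt(1 + (y')^2) = const.
Hence y' is constant, so y(x) is affine.
Fitting the endpoints (-5, -1) and (4, 5):
    slope m = (5 − (-1)) / (4 − (-5)) = 2/3,
    intercept c = (-1) − m·(-5) = 7/3.
Extremal: y(x) = (2/3) x + 7/3.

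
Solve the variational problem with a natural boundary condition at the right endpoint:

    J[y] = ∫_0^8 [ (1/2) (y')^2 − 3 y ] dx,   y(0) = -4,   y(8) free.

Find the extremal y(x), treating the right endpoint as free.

The Lagrangian L = (1/2) (y')^2 − 3 y gives
    ∂L/∂y = −3,   ∂L/∂y' = y'.
Euler-Lagrange: d/dx(y') − (−3) = 0, i.e. y'' + 3 = 0, so
    y(x) = −(3/2) x^2 + C1 x + C2.
Fixed left endpoint y(0) = -4 ⇒ C2 = -4.
The right endpoint x = 8 is free, so the natural (transversality) condition is ∂L/∂y' |_{x=8} = 0, i.e. y'(8) = 0.
Compute y'(x) = −3 x + C1, so y'(8) = −24 + C1 = 0 ⇒ C1 = 24.
Therefore the extremal is
    y(x) = −(3/2) x^2 + 24 x − 4.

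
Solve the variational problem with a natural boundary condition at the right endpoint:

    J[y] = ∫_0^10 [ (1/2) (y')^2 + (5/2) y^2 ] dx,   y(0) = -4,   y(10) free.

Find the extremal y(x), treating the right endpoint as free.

The Lagrangian L = (1/2) (y')^2 + (5/2) y^2 gives
    ∂L/∂y = 5 y,   ∂L/∂y' = y'.
Euler-Lagrange: y'' − 5 y = 0.
With k = sqrt(5), the general solution is
    y(x) = A cosh(sqrt(5) x) + B sinh(sqrt(5) x).
Fixed left endpoint y(0) = -4 ⇒ A = -4.
The right endpoint x = 10 is free, so the natural (transversality) condition is ∂L/∂y' |_{x=10} = 0, i.e. y'(10) = 0.
Compute y'(x) = A k sinh(k x) + B k cosh(k x), so
    y'(10) = A k sinh(k·10) + B k cosh(k·10) = 0
    ⇒ B = −A tanh(k·10) = 4 tanh(sqrt(5)·10).
Therefore the extremal is
    y(x) = −4 cosh(sqrt(5) x) + 4 tanh(sqrt(5)·10) sinh(sqrt(5) x).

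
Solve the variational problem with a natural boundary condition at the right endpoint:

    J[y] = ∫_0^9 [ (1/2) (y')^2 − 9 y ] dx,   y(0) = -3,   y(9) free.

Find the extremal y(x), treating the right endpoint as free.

The Lagrangian L = (1/2) (y')^2 − 9 y gives
    ∂L/∂y = −9,   ∂L/∂y' = y'.
Euler-Lagrange: d/dx(y') − (−9) = 0, i.e. y'' + 9 = 0, so
    y(x) = −(9/2) x^2 + C1 x + C2.
Fixed left endpoint y(0) = -3 ⇒ C2 = -3.
The right endpoint x = 9 is free, so the natural (transversality) condition is ∂L/∂y' |_{x=9} = 0, i.e. y'(9) = 0.
Compute y'(x) = −9 x + C1, so y'(9) = −81 + C1 = 0 ⇒ C1 = 81.
Therefore the extremal is
    y(x) = −(9/2) x^2 + 81 x − 3.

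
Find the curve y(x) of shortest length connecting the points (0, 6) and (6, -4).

Arc-length functional: J[y] = ∫ sqrt(1 + (y')^2) dx.
Lagrangian L = sqrt(1 + (y')^2) has no explicit y dependence, so ∂L/∂y = 0 and the Euler-Lagrange equation gives
    d/dx( y' / sqrt(1 + (y')^2) ) = 0  ⇒  y' / sqrt(1 + (y')^2) = const.
Hence y' is constant, so y(x) is affine.
Fitting the endpoints (0, 6) and (6, -4):
    slope m = ((-4) − 6) / (6 − 0) = -5/3,
    intercept c = 6 − m·0 = 6.
Extremal: y(x) = (-5/3) x + 6.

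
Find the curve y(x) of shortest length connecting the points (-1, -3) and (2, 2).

Arc-length functional: J[y] = ∫ sqrt(1 + (y')^2) dx.
Lagrangian L = sqrt(1 + (y')^2) has no explicit y dependence, so ∂L/∂y = 0 and the Euler-Lagrange equation gives
    d/dx( y' / sqrt(1 + (y')^2) ) = 0  ⇒  y' / sqrt(1 + (y')^2) = const.
Hence y' is constant, so y(x) is affine.
Fitting the endpoints (-1, -3) and (2, 2):
    slope m = (2 − (-3)) / (2 − (-1)) = 5/3,
    intercept c = (-3) − m·(-1) = -4/3.
Extremal: y(x) = (5/3) x - 4/3.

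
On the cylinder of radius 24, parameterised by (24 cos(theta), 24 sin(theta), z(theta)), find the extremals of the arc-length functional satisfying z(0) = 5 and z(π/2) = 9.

Parameterise the cylinder of radius R = 24 as
    r(θ) = (24 cos θ, 24 sin θ, z(θ)).
The arc-length element is
    ds = sqrt(576 + (dz/dθ)^2) dθ,
so the Lagrangian is L = sqrt(576 + z'^2).
L depends on z' only, not on z or θ, so ∂L/∂z = 0 and
    ∂L/∂z' = z' / sqrt(576 + z'^2).
The Euler-Lagrange equation gives
    d/dθ( z' / sqrt(576 + z'^2) ) = 0,
so z' is constant. Integrating once:
    z(θ) = a θ + b,
a helix on the cylinder (a straight line when the cylinder is unrolled). The constants a, b are determined by the endpoint conditions.
With endpoint conditions z(0) = 5 and z(π/2) = 9: from z(0) = b we get b = 5, and a·π/2 + 5 = 9 gives a = 8/π, so
    z(θ) = (8/π) θ + 5.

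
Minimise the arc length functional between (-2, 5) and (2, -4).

Arc-length functional: J[y] = ∫ sqrt(1 + (y')^2) dx.
Lagrangian L = sqrt(1 + (y')^2) has no explicit y dependence, so ∂L/∂y = 0 and the Euler-Lagrange equation gives
    d/dx( y' / sqrt(1 + (y')^2) ) = 0  ⇒  y' / sqrt(1 + (y')^2) = const.
Hence y' is constant, so y(x) is affine.
Fitting the endpoints (-2, 5) and (2, -4):
    slope m = ((-4) − 5) / (2 − (-2)) = -9/4,
    intercept c = 5 − m·(-2) = 1/2.
Extremal: y(x) = (-9/4) x + 1/2.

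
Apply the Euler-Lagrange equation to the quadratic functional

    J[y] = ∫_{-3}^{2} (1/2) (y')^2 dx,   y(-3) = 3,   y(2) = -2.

The Lagrangian is L = (1/2) (y')^2.
Compute ∂L/∂y = 0, ∂L/∂y' = y'.
The Euler-Lagrange equation d/dx(∂L/∂y') − ∂L/∂y = 0 reduces to
    y'' = 0.
Its general solution is
    y(x) = A x + B,
with A, B fixed by the endpoint conditions.
Applying the endpoint conditions y(-3) = 3 and y(2) = -2: solve A·-3 + B = 3 and A·2 + B = -2. Subtracting gives A(2 − -3) = -2 − 3, so A = -1, and B = 3 − A·-3 = 0. Therefore
    y(x) = -x.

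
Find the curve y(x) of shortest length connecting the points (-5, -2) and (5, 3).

Arc-length functional: J[y] = ∫ sqrt(1 + (y')^2) dx.
Lagrangian L = sqrt(1 + (y')^2) has no explicit y dependence, so ∂L/∂y = 0 and the Euler-Lagrange equation gives
    d/dx( y' / sqrt(1 + (y')^2) ) = 0  ⇒  y' / sqrt(1 + (y')^2) = const.
Hence y' is constant, so y(x) is affine.
Fitting the endpoints (-5, -2) and (5, 3):
    slope m = (3 − (-2)) / (5 − (-5)) = 1/2,
    intercept c = (-2) − m·(-5) = 1/2.
Extremal: y(x) = (1/2) x + 1/2.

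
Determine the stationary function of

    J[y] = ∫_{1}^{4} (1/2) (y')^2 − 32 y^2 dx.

The Lagrangian is L = (1/2) (y')^2 − 32 y^2.
Compute ∂L/∂y = -64y, ∂L/∂y' = y'.
The Euler-Lagrange equation d/dx(∂L/∂y') − ∂L/∂y = 0 reduces to
    y'' + 64 y = 0.
Its general solution is
    y(x) = A sin(8x) + B cos(8x),
with A, B fixed by the endpoint conditions.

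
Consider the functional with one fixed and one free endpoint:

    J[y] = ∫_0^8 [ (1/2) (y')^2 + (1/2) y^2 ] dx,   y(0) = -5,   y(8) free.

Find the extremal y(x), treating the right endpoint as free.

The Lagrangian L = (1/2) (y')^2 + (1/2) y^2 gives
    ∂L/∂y = 1 y,   ∂L/∂y' = y'.
Euler-Lagrange: y'' − y = 0.
With k = 1, the general solution is
    y(x) = A cosh(x) + B sinh(x).
Fixed left endpoint y(0) = -5 ⇒ A = -5.
The right endpoint x = 8 is free, so the natural (transversality) condition is ∂L/∂y' |_{x=8} = 0, i.e. y'(8) = 0.
Compute y'(x) = A k sinh(k x) + B k cosh(k x), so
    y'(8) = A k sinh(k·8) + B k cosh(k·8) = 0
    ⇒ B = −A tanh(k·8) = 5 tanh(1·8).
Therefore the extremal is
    y(x) = −5 cosh(1 x) + 5 tanh(1·8) sinh(1 x).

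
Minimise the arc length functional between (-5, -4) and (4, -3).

Arc-length functional: J[y] = ∫ sqrt(1 + (y')^2) dx.
Lagrangian L = sqrt(1 + (y')^2) has no explicit y dependence, so ∂L/∂y = 0 and the Euler-Lagrange equation gives
    d/dx( y' / sqrt(1 + (y')^2) ) = 0  ⇒  y' / sqrt(1 + (y')^2) = const.
Hence y' is constant, so y(x) is affine.
Fitting the endpoints (-5, -4) and (4, -3):
    slope m = ((-3) − (-4)) / (4 − (-5)) = 1/9,
    intercept c = (-4) − m·(-5) = -31/9.
Extremal: y(x) = (1/9) x - 31/9.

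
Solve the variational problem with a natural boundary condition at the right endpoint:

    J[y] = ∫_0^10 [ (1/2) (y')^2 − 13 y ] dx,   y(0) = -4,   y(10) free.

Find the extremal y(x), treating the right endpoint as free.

The Lagrangian L = (1/2) (y')^2 − 13 y gives
    ∂L/∂y = −13,   ∂L/∂y' = y'.
Euler-Lagrange: d/dx(y') − (−13) = 0, i.e. y'' + 13 = 0, so
    y(x) = −(13/2) x^2 + C1 x + C2.
Fixed left endpoint y(0) = -4 ⇒ C2 = -4.
The right endpoint x = 10 is free, so the natural (transversality) condition is ∂L/∂y' |_{x=10} = 0, i.e. y'(10) = 0.
Compute y'(x) = −13 x + C1, so y'(10) = −130 + C1 = 0 ⇒ C1 = 130.
Therefore the extremal is
    y(x) = −(13/2) x^2 + 130 x − 4.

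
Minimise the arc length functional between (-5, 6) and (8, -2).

Arc-length functional: J[y] = ∫ sqrt(1 + (y')^2) dx.
Lagrangian L = sqrt(1 + (y')^2) has no explicit y dependence, so ∂L/∂y = 0 and the Euler-Lagrange equation gives
    d/dx( y' / sqrt(1 + (y')^2) ) = 0  ⇒  y' / sqrt(1 + (y')^2) = const.
Hence y' is constant, so y(x) is affine.
Fitting the endpoints (-5, 6) and (8, -2):
    slope m = ((-2) − 6) / (8 − (-5)) = -8/13,
    intercept c = 6 − m·(-5) = 38/13.
Extremal: y(x) = (-8/13) x + 38/13.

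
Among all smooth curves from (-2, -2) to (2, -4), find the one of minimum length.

Arc-length functional: J[y] = ∫ sqrt(1 + (y')^2) dx.
Lagrangian L = sqrt(1 + (y')^2) has no explicit y dependence, so ∂L/∂y = 0 and the Euler-Lagrange equation gives
    d/dx( y' / sqrt(1 + (y')^2) ) = 0  ⇒  y' / sqrt(1 + (y')^2) = const.
Hence y' is constant, so y(x) is affine.
Fitting the endpoints (-2, -2) and (2, -4):
    slope m = ((-4) − (-2)) / (2 − (-2)) = -1/2,
    intercept c = (-2) − m·(-2) = -3.
Extremal: y(x) = (-1/2) x - 3.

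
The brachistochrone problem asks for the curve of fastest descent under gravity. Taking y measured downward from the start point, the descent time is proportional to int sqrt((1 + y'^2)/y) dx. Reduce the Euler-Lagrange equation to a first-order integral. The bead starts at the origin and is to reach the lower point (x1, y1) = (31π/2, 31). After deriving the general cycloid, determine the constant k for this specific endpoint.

The Lagrangian L = sqrt((1 + y'^2) / y) has no explicit x dependence, so the Beltrami identity applies:
    L − y' ∂L/∂y' = C.
Compute ∂L/∂y' = y' / sqrt(y (1 + y'^2)).
Substitute:
    sqrt((1 + y'^2)/y) − y'·y' / sqrt(y (1 + y'^2))
    = (1 + y'^2) / sqrt(y (1 + y'^2)) − y'^2 / sqrt(y (1 + y'^2))
    = 1 / sqrt(y (1 + y'^2)) = C.
Squaring and rearranging gives the first integral
    y (1 + y'^2) = 1/C^2 =: k   (constant).
Solving this first-order ODE by the substitution
    y = (k/2)(1 − cos θ)
yields the cycloid parameterisation
    x(θ) = (k/2)(θ − sin θ),   y(θ) = (k/2)(1 − cos θ).
The constant k is fixed by the endpoint condition.
Now fit the given lower endpoint (x1, y1) = (31π/2, 31). At the bottom of the first arch (θ = π), the parametric equations give
    y(π) = (k/2)(1 − cos π) = k,
    x(π) = (k/2)(π − sin π) = kπ/2.
Matching y(π) = 31 gives k = 31, consistent with x(π) = 31π/2. Therefore the specific cycloid is
    x(θ) = (31/2)(θ − sin θ),   y(θ) = (31/2)(1 − cos θ).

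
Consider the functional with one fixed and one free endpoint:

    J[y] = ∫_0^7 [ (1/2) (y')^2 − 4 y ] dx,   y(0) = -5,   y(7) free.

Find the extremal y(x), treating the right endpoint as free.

The Lagrangian L = (1/2) (y')^2 − 4 y gives
    ∂L/∂y = −4,   ∂L/∂y' = y'.
Euler-Lagrange: d/dx(y') − (−4) = 0, i.e. y'' + 4 = 0, so
    y(x) = −(4/2) x^2 + C1 x + C2.
Fixed left endpoint y(0) = -5 ⇒ C2 = -5.
The right endpoint x = 7 is free, so the natural (transversality) condition is ∂L/∂y' |_{x=7} = 0, i.e. y'(7) = 0.
Compute y'(x) = −4 x + C1, so y'(7) = −28 + C1 = 0 ⇒ C1 = 28.
Therefore the extremal is
    y(x) = −2 x^2 + 28 x − 5.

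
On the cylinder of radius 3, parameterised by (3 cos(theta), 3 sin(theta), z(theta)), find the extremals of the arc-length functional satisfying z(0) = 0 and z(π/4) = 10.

Parameterise the cylinder of radius R = 3 as
    r(θ) = (3 cos θ, 3 sin θ, z(θ)).
The arc-length element is
    ds = sqrt(9 + (dz/dθ)^2) dθ,
so the Lagrangian is L = sqrt(9 + z'^2).
L depends on z' only, not on z or θ, so ∂L/∂z = 0 and
    ∂L/∂z' = z' / sqrt(9 + z'^2).
The Euler-Lagrange equation gives
    d/dθ( z' / sqrt(9 + z'^2) ) = 0,
so z' is constant. Integrating once:
    z(θ) = a θ + b,
a helix on the cylinder (a straight line when the cylinder is unrolled). The constants a, b are determined by the endpoint conditions.
With endpoint conditions z(0) = 0 and z(π/4) = 10: from z(0) = b we get b = 0, and a·π/4 + 0 = 10 gives a = 40/π, so
    z(θ) = (40/π) θ.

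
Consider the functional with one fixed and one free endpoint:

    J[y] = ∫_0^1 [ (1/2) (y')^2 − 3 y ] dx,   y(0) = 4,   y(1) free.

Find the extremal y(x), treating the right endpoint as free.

The Lagrangian L = (1/2) (y')^2 − 3 y gives
    ∂L/∂y = −3,   ∂L/∂y' = y'.
Euler-Lagrange: d/dx(y') − (−3) = 0, i.e. y'' + 3 = 0, so
    y(x) = −(3/2) x^2 + C1 x + C2.
Fixed left endpoint y(0) = 4 ⇒ C2 = 4.
The right endpoint x = 1 is free, so the natural (transversality) condition is ∂L/∂y' |_{x=1} = 0, i.e. y'(1) = 0.
Compute y'(x) = −3 x + C1, so y'(1) = −3 + C1 = 0 ⇒ C1 = 3.
Therefore the extremal is
    y(x) = −(3/2) x^2 + 3 x + 4.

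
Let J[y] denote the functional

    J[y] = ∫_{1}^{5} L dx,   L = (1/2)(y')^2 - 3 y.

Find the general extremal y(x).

The Lagrangian is L = (1/2)(y')^2 - 3 y.
∂L/∂y = -3.
∂L/∂y' = y'.
The Euler-Lagrange equation d/dx(∂L/∂y') − ∂L/∂y = 0 becomes:
    y'' + 3 = 0
General solution: y(x) = -(3/2) x^2 + A x + B, where A and B are arbitrary constants fixed by the endpoint conditions.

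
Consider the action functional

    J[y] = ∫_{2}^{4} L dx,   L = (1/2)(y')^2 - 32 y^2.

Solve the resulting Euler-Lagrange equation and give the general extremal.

The Lagrangian is L = (1/2)(y')^2 - 32 y^2.
∂L/∂y = -64y.
∂L/∂y' = y'.
The Euler-Lagrange equation d/dx(∂L/∂y') − ∂L/∂y = 0 becomes:
    y'' + 64 y = 0
General solution: y(x) = A sin(8x) + B cos(8x), where A and B are arbitrary constants fixed by the endpoint conditions.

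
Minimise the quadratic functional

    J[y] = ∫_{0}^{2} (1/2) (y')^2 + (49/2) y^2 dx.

The Lagrangian is L = (1/2) (y')^2 + (49/2) y^2.
Compute ∂L/∂y = 49y, ∂L/∂y' = y'.
The Euler-Lagrange equation d/dx(∂L/∂y') − ∂L/∂y = 0 reduces to
    y'' − 49 y = 0.
Its general solution is
    y(x) = A e^(7x) + B e^(−7x),
with A, B fixed by the endpoint conditions.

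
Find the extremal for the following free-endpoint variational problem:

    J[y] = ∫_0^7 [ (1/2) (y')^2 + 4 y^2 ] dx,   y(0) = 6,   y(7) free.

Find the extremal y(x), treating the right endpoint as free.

The Lagrangian L = (1/2) (y')^2 + 4 y^2 gives
    ∂L/∂y = 8 y,   ∂L/∂y' = y'.
Euler-Lagrange: y'' − 8 y = 0.
With k = sqrt(8), the general solution is
    y(x) = A cosh(sqrt(8) x) + B sinh(sqrt(8) x).
Fixed left endpoint y(0) = 6 ⇒ A = 6.
The right endpoint x = 7 is free, so the natural (transversality) condition is ∂L/∂y' |_{x=7} = 0, i.e. y'(7) = 0.
Compute y'(x) = A k sinh(k x) + B k cosh(k x), so
    y'(7) = A k sinh(k·7) + B k cosh(k·7) = 0
    ⇒ B = −A tanh(k·7) = − 6 tanh(sqrt(8)·7).
Therefore the extremal is
    y(x) = 6 cosh(sqrt(8) x) − 6 tanh(sqrt(8)·7) sinh(sqrt(8) x).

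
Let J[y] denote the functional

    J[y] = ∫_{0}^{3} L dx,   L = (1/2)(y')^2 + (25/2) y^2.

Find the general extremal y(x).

The Lagrangian is L = (1/2)(y')^2 + (25/2) y^2.
∂L/∂y = 25y.
∂L/∂y' = y'.
The Euler-Lagrange equation d/dx(∂L/∂y') − ∂L/∂y = 0 becomes:
    y'' - 25 y = 0
General solution: y(x) = A e^(5x) + B e^(-5x), where A and B are arbitrary constants fixed by the endpoint conditions.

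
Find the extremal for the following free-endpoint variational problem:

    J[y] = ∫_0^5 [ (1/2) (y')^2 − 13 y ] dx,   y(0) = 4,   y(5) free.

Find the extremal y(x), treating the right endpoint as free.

The Lagrangian L = (1/2) (y')^2 − 13 y gives
    ∂L/∂y = −13,   ∂L/∂y' = y'.
Euler-Lagrange: d/dx(y') − (−13) = 0, i.e. y'' + 13 = 0, so
    y(x) = −(13/2) x^2 + C1 x + C2.
Fixed left endpoint y(0) = 4 ⇒ C2 = 4.
The right endpoint x = 5 is free, so the natural (transversality) condition is ∂L/∂y' |_{x=5} = 0, i.e. y'(5) = 0.
Compute y'(x) = −13 x + C1, so y'(5) = −65 + C1 = 0 ⇒ C1 = 65.
Therefore the extremal is
    y(x) = −(13/2) x^2 + 65 x + 4.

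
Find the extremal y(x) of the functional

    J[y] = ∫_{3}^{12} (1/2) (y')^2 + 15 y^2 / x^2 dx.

The Lagrangian is L = (1/2) (y')^2 + 15 y^2 / x^2.
Compute ∂L/∂y = 30y/x^2, ∂L/∂y' = y'.
The Euler-Lagrange equation d/dx(∂L/∂y') − ∂L/∂y = 0 reduces to
    y'' − 30/x^2 · y = 0  (x > 0).
Its general solution is
    y(x) = A x^6 + B x^(-5),
with A, B fixed by the endpoint conditions.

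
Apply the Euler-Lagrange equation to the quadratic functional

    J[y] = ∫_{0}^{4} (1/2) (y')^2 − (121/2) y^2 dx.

The Lagrangian is L = (1/2) (y')^2 − (121/2) y^2.
Compute ∂L/∂y = -121y, ∂L/∂y' = y'.
The Euler-Lagrange equation d/dx(∂L/∂y') − ∂L/∂y = 0 reduces to
    y'' + 121 y = 0.
Its general solution is
    y(x) = A sin(11x) + B cos(11x),
with A, B fixed by the endpoint conditions.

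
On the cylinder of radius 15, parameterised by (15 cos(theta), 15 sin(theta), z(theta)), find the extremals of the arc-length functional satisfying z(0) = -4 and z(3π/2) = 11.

Parameterise the cylinder of radius R = 15 as
    r(θ) = (15 cos θ, 15 sin θ, z(θ)).
The arc-length element is
    ds = sqrt(225 + (dz/dθ)^2) dθ,
so the Lagrangian is L = sqrt(225 + z'^2).
L depends on z' only, not on z or θ, so ∂L/∂z = 0 and
    ∂L/∂z' = z' / sqrt(225 + z'^2).
The Euler-Lagrange equation gives
    d/dθ( z' / sqrt(225 + z'^2) ) = 0,
so z' is constant. Integrating once:
    z(θ) = a θ + b,
a helix on the cylinder (a straight line when the cylinder is unrolled). The constants a, b are determined by the endpoint conditions.
With endpoint conditions z(0) = -4 and z(3π/2) = 11: from z(0) = b we get b = -4, and a·3π/2 + -4 = 11 gives a = 10/π, so
    z(θ) = (10/π) θ − 4.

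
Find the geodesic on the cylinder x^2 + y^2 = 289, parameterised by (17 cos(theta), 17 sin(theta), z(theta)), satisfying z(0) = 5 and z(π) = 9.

Parameterise the cylinder of radius R = 17 as
    r(θ) = (17 cos θ, 17 sin θ, z(θ)).
The arc-length element is
    ds = sqrt(289 + (dz/dθ)^2) dθ,
so the Lagrangian is L = sqrt(289 + z'^2).
L depends on z' only, not on z or θ, so ∂L/∂z = 0 and
    ∂L/∂z' = z' / sqrt(289 + z'^2).
The Euler-Lagrange equation gives
    d/dθ( z' / sqrt(289 + z'^2) ) = 0,
so z' is constant. Integrating once:
    z(θ) = a θ + b,
a helix on the cylinder (a straight line when the cylinder is unrolled). The constants a, b are determined by the endpoint conditions.
With endpoint conditions z(0) = 5 and z(π) = 9: from z(0) = b we get b = 5, and a·π + 5 = 9 gives a = 4/π, so
    z(θ) = (4/π) θ + 5.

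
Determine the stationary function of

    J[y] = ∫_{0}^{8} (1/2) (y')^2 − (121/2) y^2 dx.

The Lagrangian is L = (1/2) (y')^2 − (121/2) y^2.
Compute ∂L/∂y = -121y, ∂L/∂y' = y'.
The Euler-Lagrange equation d/dx(∂L/∂y') − ∂L/∂y = 0 reduces to
    y'' + 121 y = 0.
Its general solution is
    y(x) = A sin(11x) + B cos(11x),
with A, B fixed by the endpoint conditions.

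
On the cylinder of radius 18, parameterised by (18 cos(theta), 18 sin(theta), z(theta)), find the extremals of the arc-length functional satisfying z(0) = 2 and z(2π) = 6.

Parameterise the cylinder of radius R = 18 as
    r(θ) = (18 cos θ, 18 sin θ, z(θ)).
The arc-length element is
    ds = sqrt(324 + (dz/dθ)^2) dθ,
so the Lagrangian is L = sqrt(324 + z'^2).
L depends on z' only, not on z or θ, so ∂L/∂z = 0 and
    ∂L/∂z' = z' / sqrt(324 + z'^2).
The Euler-Lagrange equation gives
    d/dθ( z' / sqrt(324 + z'^2) ) = 0,
so z' is constant. Integrating once:
    z(θ) = a θ + b,
a helix on the cylinder (a straight line when the cylinder is unrolled). The constants a, b are determined by the endpoint conditions.
With endpoint conditions z(0) = 2 and z(2π) = 6: from z(0) = b we get b = 2, and a·2π + 2 = 6 gives a = 2/π, so
    z(θ) = (2/π) θ + 2.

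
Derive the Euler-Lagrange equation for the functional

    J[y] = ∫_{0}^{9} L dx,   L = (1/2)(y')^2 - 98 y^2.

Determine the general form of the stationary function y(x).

The Lagrangian is L = (1/2)(y')^2 - 98 y^2.
∂L/∂y = -196y.
∂L/∂y' = y'.
The Euler-Lagrange equation d/dx(∂L/∂y') − ∂L/∂y = 0 becomes:
    y'' + 196 y = 0
General solution: y(x) = A sin(14x) + B cos(14x), where A and B are arbitrary constants fixed by the endpoint conditions.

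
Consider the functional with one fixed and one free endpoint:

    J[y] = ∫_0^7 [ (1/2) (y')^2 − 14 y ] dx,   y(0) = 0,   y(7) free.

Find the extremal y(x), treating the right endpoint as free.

The Lagrangian L = (1/2) (y')^2 − 14 y gives
    ∂L/∂y = −14,   ∂L/∂y' = y'.
Euler-Lagrange: d/dx(y') − (−14) = 0, i.e. y'' + 14 = 0, so
    y(x) = −(14/2) x^2 + C1 x + C2.
Fixed left endpoint y(0) = 0 ⇒ C2 = 0.
The right endpoint x = 7 is free, so the natural (transversality) condition is ∂L/∂y' |_{x=7} = 0, i.e. y'(7) = 0.
Compute y'(x) = −14 x + C1, so y'(7) = −98 + C1 = 0 ⇒ C1 = 98.
Therefore the extremal is
    y(x) = −7 x^2 + 98 x.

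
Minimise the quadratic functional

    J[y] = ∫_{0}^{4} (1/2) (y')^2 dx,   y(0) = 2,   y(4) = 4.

The Lagrangian is L = (1/2) (y')^2.
Compute ∂L/∂y = 0, ∂L/∂y' = y'.
The Euler-Lagrange equation d/dx(∂L/∂y') − ∂L/∂y = 0 reduces to
    y'' = 0.
Its general solution is
    y(x) = A x + B,
with A, B fixed by the endpoint conditions.
Applying the endpoint conditions y(0) = 2 and y(4) = 4: solve A·0 + B = 2 and A·4 + B = 4. Subtracting gives A(4 − 0) = 4 − 2, so A = 1/2, and B = 2 − A·0 = 2. Therefore
    y(x) = (1/2) x + 2.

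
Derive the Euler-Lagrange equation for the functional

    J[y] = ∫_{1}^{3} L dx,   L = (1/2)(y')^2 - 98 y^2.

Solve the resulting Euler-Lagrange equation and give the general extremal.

The Lagrangian is L = (1/2)(y')^2 - 98 y^2.
∂L/∂y = -196y.
∂L/∂y' = y'.
The Euler-Lagrange equation d/dx(∂L/∂y') − ∂L/∂y = 0 becomes:
    y'' + 196 y = 0
General solution: y(x) = A sin(14x) + B cos(14x), where A and B are arbitrary constants fixed by the endpoint conditions.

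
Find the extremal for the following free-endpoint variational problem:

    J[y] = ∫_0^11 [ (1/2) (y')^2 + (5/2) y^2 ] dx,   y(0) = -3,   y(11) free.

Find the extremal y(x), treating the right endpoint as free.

The Lagrangian L = (1/2) (y')^2 + (5/2) y^2 gives
    ∂L/∂y = 5 y,   ∂L/∂y' = y'.
Euler-Lagrange: y'' − 5 y = 0.
With k = sqrt(5), the general solution is
    y(x) = A cosh(sqrt(5) x) + B sinh(sqrt(5) x).
Fixed left endpoint y(0) = -3 ⇒ A = -3.
The right endpoint x = 11 is free, so the natural (transversality) condition is ∂L/∂y' |_{x=11} = 0, i.e. y'(11) = 0.
Compute y'(x) = A k sinh(k x) + B k cosh(k x), so
    y'(11) = A k sinh(k·11) + B k cosh(k·11) = 0
    ⇒ B = −A tanh(k·11) = 3 tanh(sqrt(5)·11).
Therefore the extremal is
    y(x) = −3 cosh(sqrt(5) x) + 3 tanh(sqrt(5)·11) sinh(sqrt(5) x).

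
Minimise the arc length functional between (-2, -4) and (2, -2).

Arc-length functional: J[y] = ∫ sqrt(1 + (y')^2) dx.
Lagrangian L = sqrt(1 + (y')^2) has no explicit y dependence, so ∂L/∂y = 0 and the Euler-Lagrange equation gives
    d/dx( y' / sqrt(1 + (y')^2) ) = 0  ⇒  y' / sqrt(1 + (y')^2) = const.
Hence y' is constant, so y(x) is affine.
Fitting the endpoints (-2, -4) and (2, -2):
    slope m = ((-2) − (-4)) / (2 − (-2)) = 1/2,
    intercept c = (-4) − m·(-2) = -3.
Extremal: y(x) = (1/2) x - 3.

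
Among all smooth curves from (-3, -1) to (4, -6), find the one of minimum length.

Arc-length functional: J[y] = ∫ sqrt(1 + (y')^2) dx.
Lagrangian L = sqrt(1 + (y')^2) has no explicit y dependence, so ∂L/∂y = 0 and the Euler-Lagrange equation gives
    d/dx( y' / sqrt(1 + (y')^2) ) = 0  ⇒  y' / sqrt(1 + (y')^2) = const.
Hence y' is constant, so y(x) is affine.
Fitting the endpoints (-3, -1) and (4, -6):
    slope m = ((-6) − (-1)) / (4 − (-3)) = -5/7,
    intercept c = (-1) − m·(-3) = -22/7.
Extremal: y(x) = (-5/7) x - 22/7.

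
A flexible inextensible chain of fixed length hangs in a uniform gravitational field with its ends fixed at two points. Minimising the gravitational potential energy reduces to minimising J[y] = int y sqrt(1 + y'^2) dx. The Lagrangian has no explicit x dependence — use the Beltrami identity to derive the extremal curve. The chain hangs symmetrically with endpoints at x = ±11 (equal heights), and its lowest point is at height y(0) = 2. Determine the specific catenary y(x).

The Lagrangian L(y, y') = y sqrt(1 + y'^2) has no explicit x dependence, so the Beltrami identity applies:
    L − y' ∂L/∂y' = C.
Compute ∂L/∂y' = y · y' / sqrt(1 + y'^2). Then
    L − y' ∂L/∂y'
    = y sqrt(1 + y'^2) − y · y'^2 / sqrt(1 + y'^2)
    = y (1 + y'^2 − y'^2) / sqrt(1 + y'^2)
    = y / sqrt(1 + y'^2) = C.
Squaring gives y^2 = C^2 (1 + y'^2), i.e.
    y'^2 = y^2 / C^2 − 1.
Separating variables,
    dy / sqrt(y^2 − C^2) = dx / C,
and integrating gives arccosh(y / C) = (x − a)/C, so
    y(x) = C cosh((x − a)/C),
the catenary. The constants C and a are fixed by the two endpoint conditions (and, for the hanging-chain problem, the length constraint selects C).
Now fit the given data. The endpoints x = ±11 are symmetric at equal height, so the catenary is even about its minimum: a = 0 and y(x) = C cosh(x/C). The lowest point is y(0) = C cosh(0) = C, and we are told y(0) = 2, so C = 2. Therefore
    y(x) = 2 cosh(x/2),
and at the endpoints
    y(±11) = 2 cosh(11/2).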